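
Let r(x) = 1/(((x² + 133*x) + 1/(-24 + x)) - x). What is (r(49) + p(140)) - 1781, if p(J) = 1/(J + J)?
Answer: -55285046477/31041640 ≈ -1781.0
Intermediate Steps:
p(J) = 1/(2*J)
r(x) = 1/(x² + 1/(-24 + x) + 132*x) (r(x) = 1/((x² + 1/(-24 + x) + 133*x) - x) = 1/(x² + 1/(-24 + x) + 132*x))
(r(49) + p(140)) - 1781 = ((-24 + 49)/(1 + 49³ - 3168*49 + 108*49²) + (½)/140) - 1781 = (25/(1 + 117649 - 155232 + 108*2401) + (½)*(1/140)) - 1781 = (25/(1 + 117649 - 155232 + 259308) + 1/280) - 1781 = (25/221726 + 1/280) - 1781 = 114363/31041640 - 1781 = -55285046477/31041640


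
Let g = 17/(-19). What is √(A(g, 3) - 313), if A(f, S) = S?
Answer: I*√310 ≈ 17.607*I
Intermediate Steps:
g = -17/19 (g = 17*(-1/19) = -17/19 ≈ -0.89474)
√(A(g, 3) - 313) = √(3 - 313) = √(-310) = I*√310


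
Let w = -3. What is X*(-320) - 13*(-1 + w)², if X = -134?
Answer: 42672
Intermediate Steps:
X*(-320) - 13*(-1 + w)² = -134*(-320) - 13*(-1 - 3)² = 42880 - 13*(-4)² = 42880 - 13*16 = 42880 - 208 = 42672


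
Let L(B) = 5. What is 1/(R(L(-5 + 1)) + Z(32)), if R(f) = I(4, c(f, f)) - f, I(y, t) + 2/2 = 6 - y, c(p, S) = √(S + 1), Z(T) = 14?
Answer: ⅒ ≈ 0.10000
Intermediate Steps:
c(p, S) = √(1 + S)
I(y, t) = 5 - y (I(y, t) = -1 + (6 - y) = 5 - y)
R(f) = 1 - f (R(f) = (5 - 1*4) - f = (5 - 4) - f = 1 - f)
1/(R(L(-5 + 1)) + Z(32)) = 1/((1 - 1*5) + 14) = 1/((1 - 5) + 14) = 1/(-4 + 14) = 1/10 = ⅒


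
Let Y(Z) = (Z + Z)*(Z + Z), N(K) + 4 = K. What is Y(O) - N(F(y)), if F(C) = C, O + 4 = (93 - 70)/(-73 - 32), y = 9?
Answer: 729871/11025 ≈ 66.201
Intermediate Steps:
O = -443/105 (O = -4 + (93 - 70)/(-73 - 32) = -4 + 23/(-105) = -4 + 23*(-1/105) = -4 - 23/105 = -443/105 ≈ -4.2190)
N(K) = -4 + K
Y(Z) = 4*Z² (Y(Z) = (2*Z)*(2*Z) = 4*Z²)
Y(O) - N(F(y)) = 4*(-443/105)² - (-4 + 9) = 4*(196249/11025) - 1*5 = 784996/11025 - 5 = 729871/11025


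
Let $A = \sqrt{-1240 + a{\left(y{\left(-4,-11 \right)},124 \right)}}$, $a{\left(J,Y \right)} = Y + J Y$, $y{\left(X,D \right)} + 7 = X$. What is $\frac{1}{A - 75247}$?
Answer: $- \frac{75247}{5662113489} - \frac{4 i \sqrt{155}}{5662113489} \approx -1.329 \cdot 10^{-5} - 8.7952 \cdot 10^{-9} i$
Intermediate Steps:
$y{\left(X,D \right)} = -7 + X$
$A = 4 i \sqrt{155}$ ($A = \sqrt{-1240 + 124 \left(1 - 11\right)} = \sqrt{-1240 + 124 \left(-10\right)} = \sqrt{-1240 - 1240} = \sqrt{-2480} = 4 i \sqrt{155} \approx 49.8 i$)
$\frac{1}{A - 75247} = \frac{1}{4 i \sqrt{155} - 75247} = \frac{1}{-75247 + 4 i \sqrt{155}}$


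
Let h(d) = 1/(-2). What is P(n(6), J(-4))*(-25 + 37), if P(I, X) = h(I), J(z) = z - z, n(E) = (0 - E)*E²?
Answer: -6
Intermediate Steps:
n(E) = -E³ (n(E) = (-E)*E² = -E³)
h(d) = -½
J(z) = 0
P(I, X) = -½
P(n(6), J(-4))*(-25 + 37) = -(-25 + 37)/2 = -½*12 = -6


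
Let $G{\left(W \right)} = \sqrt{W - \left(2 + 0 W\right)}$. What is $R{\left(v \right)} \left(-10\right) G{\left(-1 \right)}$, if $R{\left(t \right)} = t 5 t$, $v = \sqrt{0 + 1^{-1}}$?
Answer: $- 50 i \sqrt{3} \approx - 86.603 i$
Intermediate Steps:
$v = 1$ ($v = \sqrt{0 + 1} = \sqrt{1} = 1$)
$R{\left(t \right)} = 5 t^{2}$ ($R{\left(t \right)} = 5 t t = 5 t^{2}$)
$G{\left(W \right)} = \sqrt{-2 + W}$ ($G{\left(W \right)} = \sqrt{W + \left(0 - 2\right)} = \sqrt{W - 2} = \sqrt{-2 + W}$)
$R{\left(v \right)} \left(-10\right) G{\left(-1 \right)} = 5 \cdot 1^{2} \left(-10\right) \sqrt{-2 - 1} = 5 \cdot 1 \left(-10\right) \sqrt{-3} = 5 \left(-10\right) i \sqrt{3} = - 50 i \sqrt{3}$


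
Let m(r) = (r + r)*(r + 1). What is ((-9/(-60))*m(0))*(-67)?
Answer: 0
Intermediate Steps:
m(r) = 2*r*(1 + r) (m(r) = (2*r)*(1 + r) = 2*r*(1 + r))
((-9/(-60))*m(0))*(-67) = ((-9/(-60))*(2*0*(1 + 0)))*(-67) = ((-9*(-1/60))*(2*0*1))*(-67) = ((3/20)*0)*(-67) = 0*(-67) = 0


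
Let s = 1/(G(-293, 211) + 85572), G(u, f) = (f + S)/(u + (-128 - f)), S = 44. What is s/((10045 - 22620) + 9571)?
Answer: -158/40615017999 ≈ -3.8902e-9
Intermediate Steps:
G(u, f) = (44 + f)/(-128 + u - f) (G(u, f) = (f + 44)/(u + (-128 - f)) = (44 + f)/(-128 + u - f))
s = 632/54081249 (s = 1/((44 + 211)/(-128 - 293 - 1*211) + 85572) = 1/(255/(-128 - 293 - 211) + 85572) = 1/(255/(-632) + 85572) = 1/(-1/632*255 + 85572) = 1/(-255/632 + 85572) = 1/(54081249/632) = 632/54081249 ≈ 1.1686e-5)
s/((10045 - 22620) + 9571) = 632/(54081249*((10045 - 22620) + 9571)) = 632/(54081249*(-12575 + 9571)) = (632/54081249)/(-3004) = (632/54081249)*(-1/3004) = -158/40615017999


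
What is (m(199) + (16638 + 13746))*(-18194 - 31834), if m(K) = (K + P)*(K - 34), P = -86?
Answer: -2452822812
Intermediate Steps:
m(K) = (-86 + K)*(-34 + K) (m(K) = (K - 86)*(K - 34) = (-86 + K)*(-34 + K))
(m(199) + (16638 + 13746))*(-18194 - 31834) = ((2924 + 199² - 120*199) + (16638 + 13746))*(-18194 - 31834) = ((2924 + 39601 - 23880) + 30384)*(-50028) = (18645 + 30384)*(-50028) = 49029*(-50028) = -2452822812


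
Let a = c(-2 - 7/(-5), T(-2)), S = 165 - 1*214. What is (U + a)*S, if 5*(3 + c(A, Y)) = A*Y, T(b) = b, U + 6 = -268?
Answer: 339031/25 ≈ 13561.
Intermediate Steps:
U = -274 (U = -6 - 268 = -274)
S = -49 (S = 165 - 214 = -49)
c(A, Y) = -3 + A*Y/5 (c(A, Y) = -3 + (A*Y)/5 = -3 + A*Y/5)
a = -69/25 (a = -3 + (⅕)*(-2 - 7/(-5))*(-2) = -3 + (⅕)*(-2 - 7*(-1)/5)*(-2) = -3 + (⅕)*(-2 - 1*(-7/5))*(-2) = -3 + (⅕)*(-2 + 7/5)*(-2) = -3 + (⅕)*(-⅗)*(-2) = -3 + 6/25 = -69/25 ≈ -2.7600)
(U + a)*S = (-274 - 69/25)*(-49) = -6919/25*(-49) = 339031/25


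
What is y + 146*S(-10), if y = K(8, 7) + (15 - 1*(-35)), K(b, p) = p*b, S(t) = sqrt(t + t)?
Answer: 106 + 292*I*sqrt(5) ≈ 106.0 + 652.93*I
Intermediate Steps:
S(t) = sqrt(2)*sqrt(t) (S(t) = sqrt(2*t) = sqrt(2)*sqrt(t))
K(b, p) = b*p
y = 106 (y = 8*7 + (15 - 1*(-35)) = 56 + (15 + 35) = 56 + 50 = 106)
y + 146*S(-10) = 106 + 146*(sqrt(2)*sqrt(-10)) = 106 + 146*(sqrt(2)*(I*sqrt(10))) = 106 + 146*(2*I*sqrt(5)) = 106 + 292*I*sqrt(5)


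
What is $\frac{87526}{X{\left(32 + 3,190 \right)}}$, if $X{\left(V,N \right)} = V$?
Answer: $\frac{87526}{35} \approx 2500.7$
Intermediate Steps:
$\frac{87526}{X{\left(32 + 3,190 \right)}} = \frac{87526}{32 + 3} = \frac{87526}{35}$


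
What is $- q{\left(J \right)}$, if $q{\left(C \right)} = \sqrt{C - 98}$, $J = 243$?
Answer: $- \sqrt{145} \approx -12.042$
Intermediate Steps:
$q{\left(C \right)} = \sqrt{-98 + C}$
$- q{\left(J \right)} = - \sqrt{-98 + 243} = - \sqrt{145}$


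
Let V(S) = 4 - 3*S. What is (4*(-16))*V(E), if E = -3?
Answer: -832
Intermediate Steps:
(4*(-16))*V(E) = (4*(-16))*(4 - 3*(-3)) = -64*(4 + 9) = -64*13 = -832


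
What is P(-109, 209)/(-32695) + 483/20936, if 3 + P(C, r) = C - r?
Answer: 22512141/684502520 ≈ 0.032888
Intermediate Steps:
P(C, r) = -3 + C - r (P(C, r) = -3 + (C - r) = -3 + C - r)
P(-109, 209)/(-32695) + 483/20936 = (-3 - 109 - 1*209)/(-32695) + 483/20936 = (-3 - 109 - 209)*(-1/32695) + 483*(1/20936) = -321*(-1/32695) + 483/20936 = 321/32695 + 483/20936 = 22512141/684502520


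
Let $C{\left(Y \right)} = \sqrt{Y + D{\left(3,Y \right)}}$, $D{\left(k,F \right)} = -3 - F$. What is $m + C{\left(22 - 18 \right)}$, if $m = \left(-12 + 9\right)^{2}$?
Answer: $9 + i \sqrt{3} \approx 9.0 + 1.732 i$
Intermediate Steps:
$C{\left(Y \right)} = i \sqrt{3}$ ($C{\left(Y \right)} = \sqrt{Y - \left(3 + Y\right)} = \sqrt{-3} = i \sqrt{3}$)
$m = 9$ ($m = \left(-3\right)^{2} = 9$)
$m + C{\left(22 - 18 \right)} = 9 + i \sqrt{3}$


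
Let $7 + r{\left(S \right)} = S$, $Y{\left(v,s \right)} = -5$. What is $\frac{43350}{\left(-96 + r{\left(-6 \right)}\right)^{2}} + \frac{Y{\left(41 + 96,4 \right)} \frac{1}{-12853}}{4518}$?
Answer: $\frac{2517328230305}{689927935374} \approx 3.6487$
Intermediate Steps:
$r{\left(S \right)} = -7 + S$
$\frac{43350}{\left(-96 + r{\left(-6 \right)}\right)^{2}} + \frac{Y{\left(41 + 96,4 \right)} \frac{1}{-12853}}{4518} = \frac{43350}{\left(-96 - 13\right)^{2}} + \frac{\left(-5\right) \frac{1}{-12853}}{4518} = \frac{43350}{\left(-96 - 13\right)^{2}} + \left(-5\right) \left(- \frac{1}{12853}\right) \frac{1}{4518} = \frac{43350}{\left(-109\right)^{2}} + \frac{5}{12853} \cdot \frac{1}{4518} = \frac{43350}{11881} + \frac{5}{58069854} = \frac{2517328230305}{689927935374}$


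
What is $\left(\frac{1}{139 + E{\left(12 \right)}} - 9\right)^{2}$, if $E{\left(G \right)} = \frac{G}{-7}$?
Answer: $\frac{74684164}{923521} \approx 80.869$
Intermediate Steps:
$E{\left(G \right)} = - \frac{G}{7}$ ($E{\left(G \right)} = G \left(- \frac{1}{7}\right) = - \frac{G}{7}$)
$\left(\frac{1}{139 + E{\left(12 \right)}} - 9\right)^{2} = \left(\frac{1}{139 - \frac{12}{7}} - 9\right)^{2} = \left(\frac{1}{\frac{961}{7}} - 9\right)^{2} = \left(\frac{7}{961} - 9\right)^{2} = \left(- \frac{8642}{961}\right)^{2} = \frac{74684164}{923521}$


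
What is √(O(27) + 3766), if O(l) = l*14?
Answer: 4*√259 ≈ 64.374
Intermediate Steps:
O(l) = 14*l
√(O(27) + 3766) = √(14*27 + 3766) = √(378 + 3766) = √4144 = 4*√259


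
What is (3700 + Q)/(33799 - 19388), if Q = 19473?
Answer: 23173/14411 ≈ 1.6080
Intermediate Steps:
(3700 + Q)/(33799 - 19388) = (3700 + 19473)/(33799 - 19388) = 23173/14411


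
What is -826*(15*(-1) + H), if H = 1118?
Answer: -911078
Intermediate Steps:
-826*(15*(-1) + H) = -826*(15*(-1) + 1118) = -826*(-15 + 1118) = -826*1103 = -911078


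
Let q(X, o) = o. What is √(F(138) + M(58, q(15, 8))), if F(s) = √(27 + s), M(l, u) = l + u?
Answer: √(66 + √165) ≈ 8.8795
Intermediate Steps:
√(F(138) + M(58, q(15, 8))) = √(√(27 + 138) + (58 + 8)) = √(√165 + 66) = √(66 + √165)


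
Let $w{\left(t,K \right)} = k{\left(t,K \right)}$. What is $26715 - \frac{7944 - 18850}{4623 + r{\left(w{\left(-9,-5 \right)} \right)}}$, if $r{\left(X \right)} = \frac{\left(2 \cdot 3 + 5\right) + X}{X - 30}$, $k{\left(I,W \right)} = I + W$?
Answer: $\frac{5434711589}{203415} \approx 26717.0$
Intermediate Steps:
$w{\left(t,K \right)} = K + t$ ($w{\left(t,K \right)} = t + K = K + t$)
$r{\left(X \right)} = \frac{11 + X}{-30 + X}$ ($r{\left(X \right)} = \frac{\left(6 + 5\right) + X}{-30 + X} = \frac{11 + X}{-30 + X}$)
$26715 - \frac{7944 - 18850}{4623 + r{\left(w{\left(-9,-5 \right)} \right)}} = 26715 - \frac{7944 - 18850}{4623 + \frac{11 - 14}{-30 - 14}} = 26715 - - \frac{10906}{4623 + \frac{11 - 14}{-30 - 14}} = 26715 - - \frac{10906}{4623 + \frac{1}{-44} \left(-3\right)} = 26715 - - \frac{10906}{4623 - - \frac{3}{44}} = 26715 - - \frac{10906}{4623 + \frac{3}{44}} = 26715 - - \frac{10906}{\frac{203415}{44}} = 26715 - \left(-10906\right) \frac{44}{203415} = 26715 - - \frac{479864}{203415} = 26715 + \frac{479864}{203415} = \frac{5434711589}{203415}$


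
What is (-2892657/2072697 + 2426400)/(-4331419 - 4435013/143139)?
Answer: -239957699916826959/428356978763169346 ≈ -0.56018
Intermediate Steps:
(-2892657/2072697 + 2426400)/(-4331419 - 4435013/143139) = (-2892657*1/2072697 + 2426400)/(-4331419 - 4435013*1/143139) = (-964219/690899 + 2426400)/(-4331419 - 4435013/143139) = 1676396369381/(690899*(-619999419254/143139)) = (1676396369381/690899)*(-143139/619999419254) = -239957699916826959/428356978763169346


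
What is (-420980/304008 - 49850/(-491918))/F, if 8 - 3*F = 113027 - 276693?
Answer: -23991605105/1019873203334244 ≈ -2.3524e-5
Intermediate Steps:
F = 54558 (F = 8/3 - (113027 - 276693)/3 = 8/3 - ⅓*(-163666) = 8/3 + 163666/3 = 54558)
(-420980/304008 - 49850/(-491918))/F = (-420980/304008 - 49850/(-491918))/54558 = (-420980*1/304008 - 49850*(-1/491918))*(1/54558) = (-105245/76002 + 24925/245959)*(1/54558) = -23991605105/18693375918*1/54558 = -23991605105/1019873203334244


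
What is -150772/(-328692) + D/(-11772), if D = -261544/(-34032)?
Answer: 628302296365/1371688908408 ≈ 0.45805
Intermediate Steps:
D = 32693/4254 (D = -261544*(-1/34032) = 32693/4254 ≈ 7.6852)
-150772/(-328692) + D/(-11772) = -150772/(-328692) + (32693/4254)/(-11772) = -150772*(-1/328692) + (32693/4254)*(-1/11772) = 37693/82173 - 32693/50078088 = 628302296365/1371688908408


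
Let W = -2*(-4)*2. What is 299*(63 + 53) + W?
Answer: 34700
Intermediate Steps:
W = 16 (W = 8*2 = 16)
299*(63 + 53) + W = 299*(63 + 53) + 16 = 299*116 + 16 = 34684 + 16 = 34700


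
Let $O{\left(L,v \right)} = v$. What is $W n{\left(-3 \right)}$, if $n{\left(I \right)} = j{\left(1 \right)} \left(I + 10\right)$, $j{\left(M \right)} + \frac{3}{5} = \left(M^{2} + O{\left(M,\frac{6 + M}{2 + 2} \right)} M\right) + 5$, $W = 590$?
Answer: $\frac{59059}{2} \approx 29530.0$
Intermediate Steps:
$j{\left(M \right)} = \frac{22}{5} + M^{2} + M \left(\frac{3}{2} + \frac{M}{4}\right)$ ($j{\left(M \right)} = - \frac{3}{5} + \left(\left(M^{2} + \frac{6 + M}{2 + 2} M\right) + 5\right) = - \frac{3}{5} + \left(\left(M^{2} + \frac{6 + M}{4} M\right) + 5\right) = - \frac{3}{5} + \left(\left(M^{2} + \left(6 + M\right) \frac{1}{4} M\right) + 5\right) = - \frac{3}{5} + \left(\left(M^{2} + \left(\frac{3}{2} + \frac{M}{4}\right) M\right) + 5\right) = - \frac{3}{5} + \left(\left(M^{2} + M \left(\frac{3}{2} + \frac{M}{4}\right)\right) + 5\right) = - \frac{3}{5} + \left(5 + M^{2} + M \left(\frac{3}{2} + \frac{M}{4}\right)\right) = \frac{22}{5} + M^{2} + M \left(\frac{3}{2} + \frac{M}{4}\right)$)
$n{\left(I \right)} = \frac{143}{2} + \frac{143 I}{20}$ ($n{\left(I \right)} = \left(\frac{22}{5} + \frac{3}{2} \cdot 1 + \frac{5 \cdot 1^{2}}{4}\right) \left(I + 10\right) = \left(\frac{22}{5} + \frac{3}{2} + \frac{5}{4} \cdot 1\right) \left(10 + I\right) = \left(\frac{22}{5} + \frac{3}{2} + \frac{5}{4}\right) \left(10 + I\right) = \frac{143 \left(10 + I\right)}{20} = \frac{143}{2} + \frac{143 I}{20}$)
$W n{\left(-3 \right)} = 590 \left(\frac{143}{2} + \frac{143}{20} \left(-3\right)\right) = 590 \left(\frac{143}{2} - \frac{429}{20}\right) = 590 \cdot \frac{1001}{20} = \frac{59059}{2}$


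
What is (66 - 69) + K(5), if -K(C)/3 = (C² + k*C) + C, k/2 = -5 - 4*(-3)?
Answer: -303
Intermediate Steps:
k = 14 (k = 2*(-5 - 4*(-3)) = 2*(-5 + 12) = 2*7 = 14)
K(C) = -45*C - 3*C² (K(C) = -3*((C² + 14*C) + C) = -3*(C² + 15*C) = -45*C - 3*C²)
(66 - 69) + K(5) = (66 - 69) - 3*5*(15 + 5) = -3 - 3*5*20 = -3 - 300 = -303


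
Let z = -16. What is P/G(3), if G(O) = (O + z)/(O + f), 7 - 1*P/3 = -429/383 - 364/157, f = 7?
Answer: -18830460/781703 ≈ -24.089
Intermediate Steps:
P = 1883046/60131 (P = 21 - 3*(-429/383 - 364/157) = 21 - 3*(-206765/60131) = 21 + 620295/60131 = 1883046/60131 ≈ 31.316)
G(O) = (-16 + O)/(7 + O) (G(O) = (O - 16)/(O + 7) = (-16 + O)/(7 + O))
P/G(3) = 1883046/(60131*(((-16 + 3)/(7 + 3)))) = 1883046/(60131*((-13/10))) = 1883046/(60131*(((⅒)*(-13)))) = 1883046/(60131*(-13/10)) = (1883046/60131)*(-10/13) = -18830460/781703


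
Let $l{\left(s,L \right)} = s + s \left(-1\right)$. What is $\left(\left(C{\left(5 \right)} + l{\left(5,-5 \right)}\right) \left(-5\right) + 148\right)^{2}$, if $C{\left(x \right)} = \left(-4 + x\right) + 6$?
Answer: $12769$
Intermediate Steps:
$C{\left(x \right)} = 2 + x$
$l{\left(s,L \right)} = 0$ ($l{\left(s,L \right)} = s - s = 0$)
$\left(\left(C{\left(5 \right)} + l{\left(5,-5 \right)}\right) \left(-5\right) + 148\right)^{2} = \left(\left(\left(2 + 5\right) + 0\right) \left(-5\right) + 148\right)^{2} = \left(\left(7 + 0\right) \left(-5\right) + 148\right)^{2} = \left(7 \left(-5\right) + 148\right)^{2} = \left(-35 + 148\right)^{2} = 113^{2} = 12769$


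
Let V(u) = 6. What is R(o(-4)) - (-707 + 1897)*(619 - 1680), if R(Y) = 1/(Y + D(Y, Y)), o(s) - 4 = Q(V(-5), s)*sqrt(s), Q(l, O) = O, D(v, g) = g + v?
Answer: 75755401/60 + I/30 ≈ 1.2626e+6 + 0.033333*I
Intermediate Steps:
o(s) = 4 + s**(3/2) (o(s) = 4 + s*sqrt(s) = 4 + s**(3/2))
R(Y) = 1/(3*Y) (R(Y) = 1/(Y + (Y + Y)) = 1/(Y + 2*Y) = 1/(3*Y))
R(o(-4)) - (-707 + 1897)*(619 - 1680) = 1/(3*(4 + (-4)**(3/2))) - (-707 + 1897)*(619 - 1680) = 1/(3*(4 - 8*I)) - 1190*(-1061) = ((4 + 8*I)/80)/3 - 1*(-1262590) = (4 + 8*I)/240 + 1262590 = 1262590 + (4 + 8*I)/240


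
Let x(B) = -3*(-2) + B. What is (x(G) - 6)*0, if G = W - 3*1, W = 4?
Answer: 0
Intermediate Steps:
G = 1 (G = 4 - 3*1 = 4 - 3 = 1)
x(B) = 6 + B
(x(G) - 6)*0 = ((6 + 1) - 6)*0 = (7 - 6)*0 = 1*0 = 0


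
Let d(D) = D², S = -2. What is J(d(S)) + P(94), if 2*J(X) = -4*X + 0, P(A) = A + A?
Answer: 180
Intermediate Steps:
P(A) = 2*A
J(X) = -2*X (J(X) = (-4*X + 0)/2 = (-4*X)/2 = -2*X)
J(d(S)) + P(94) = -2*(-2)² + 2*94 = -2*4 + 188 = -8 + 188 = 180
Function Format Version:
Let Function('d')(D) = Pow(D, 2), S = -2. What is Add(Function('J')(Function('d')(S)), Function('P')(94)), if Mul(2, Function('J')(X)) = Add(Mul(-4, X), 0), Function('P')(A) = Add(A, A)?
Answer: 180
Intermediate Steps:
Function('P')(A) = Mul(2, A)
Function('J')(X) = Mul(-2, X) (Function('J')(X) = Mul(Rational(1, 2), Add(Mul(-4, X), 0)) = Mul(Rational(1, 2), Mul(-4, X)) = Mul(-2, X))
Add(Function('J')(Function('d')(S)), Function('P')(94)) = Add(Mul(-2, Pow(-2, 2)), Mul(2, 94)) = Add(Mul(-2, 4), 188) = Add(-8, 188) = 180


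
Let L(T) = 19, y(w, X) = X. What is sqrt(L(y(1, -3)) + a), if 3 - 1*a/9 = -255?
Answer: sqrt(2341) ≈ 48.384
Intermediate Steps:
a = 2322 (a = 27 - 9*(-255) = 27 + 2295 = 2322)
sqrt(L(y(1, -3)) + a) = sqrt(19 + 2322) = sqrt(2341)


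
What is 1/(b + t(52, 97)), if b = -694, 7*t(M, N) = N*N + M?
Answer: 7/4603 ≈ 0.0015207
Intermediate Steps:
t(M, N) = M/7 + N²/7 (t(M, N) = (N*N + M)/7 = (N² + M)/7 = (M + N²)/7 = M/7 + N²/7)
1/(b + t(52, 97)) = 1/(-694 + ((⅐)*52 + (⅐)*97²)) = 1/(-694 + (52/7 + (⅐)*9409)) = 1/(-694 + (52/7 + 9409/7)) = 1/(-694 + 9461/7) = 1/(4603/7) = 7/4603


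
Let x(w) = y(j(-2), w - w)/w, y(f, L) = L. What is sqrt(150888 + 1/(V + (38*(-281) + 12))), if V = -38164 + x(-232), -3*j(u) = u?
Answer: 7*sqrt(7342299072130)/48830 ≈ 388.44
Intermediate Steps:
j(u) = -u/3
x(w) = 0 (x(w) = (w - w)/w = 0/w = 0)
V = -38164 (V = -38164 + 0 = -38164)
sqrt(150888 + 1/(V + (38*(-281) + 12))) = sqrt(150888 + 1/(-38164 + (38*(-281) + 12))) = sqrt(150888 + 1/(-38164 + (-10678 + 12))) = sqrt(150888 + 1/(-38164 - 10666)) = sqrt(150888 + 1/(-48830)) = sqrt(150888 - 1/48830) = sqrt(7367861039/48830) = 7*sqrt(7342299072130)/48830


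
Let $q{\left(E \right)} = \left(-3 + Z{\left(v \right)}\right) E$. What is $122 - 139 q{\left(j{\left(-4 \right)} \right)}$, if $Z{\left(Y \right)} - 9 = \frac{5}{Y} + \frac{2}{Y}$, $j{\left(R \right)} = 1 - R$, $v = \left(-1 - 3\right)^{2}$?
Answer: $- \frac{69633}{16} \approx -4352.1$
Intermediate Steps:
$v = 16$ ($v = \left(-4\right)^{2} = 16$)
$Z{\left(Y \right)} = 9 + \frac{7}{Y}$ ($Z{\left(Y \right)} = 9 + \left(\frac{5}{Y} + \frac{2}{Y}\right) = 9 + \frac{7}{Y}$)
$q{\left(E \right)} = \frac{103 E}{16}$ ($q{\left(E \right)} = \left(-3 + \left(9 + \frac{7}{16}\right)\right) E = \left(-3 + \frac{151}{16}\right) E = \frac{103 E}{16}$)
$122 - 139 q{\left(j{\left(-4 \right)} \right)} = 122 - 139 \frac{103 \left(1 - -4\right)}{16} = 122 - 139 \frac{103 \left(1 + 4\right)}{16} = 122 - 139 \cdot \frac{103}{16} \cdot 5 = 122 - \frac{71585}{16} = - \frac{69633}{16}$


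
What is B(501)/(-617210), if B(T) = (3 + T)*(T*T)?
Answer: -63252252/308605 ≈ -204.96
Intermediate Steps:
B(T) = T²*(3 + T) (B(T) = (3 + T)*T² = T²*(3 + T))
B(501)/(-617210) = (501²*(3 + 501))/(-617210) = (251001*504)*(-1/617210) = 126504504*(-1/617210) = -63252252/308605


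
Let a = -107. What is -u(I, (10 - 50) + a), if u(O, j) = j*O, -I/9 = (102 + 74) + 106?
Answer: -373086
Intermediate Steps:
I = -2538 (I = -9*((102 + 74) + 106) = -9*(176 + 106) = -9*282 = -2538)
u(O, j) = O*j
-u(I, (10 - 50) + a) = -(-2538)*((10 - 50) - 107) = -(-2538)*(-40 - 107) = -(-2538)*(-147) = -1*373086 = -373086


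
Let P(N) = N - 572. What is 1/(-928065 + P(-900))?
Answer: -1/929537 ≈ -1.0758e-6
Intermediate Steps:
P(N) = -572 + N
1/(-928065 + P(-900)) = 1/(-928065 + (-572 - 900)) = 1/(-928065 - 1472) = 1/(-929537) = -1/929537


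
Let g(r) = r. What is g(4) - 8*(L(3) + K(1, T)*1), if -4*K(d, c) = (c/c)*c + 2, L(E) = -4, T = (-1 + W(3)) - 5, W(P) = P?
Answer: 34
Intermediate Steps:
T = -3 (T = (-1 + 3) - 5 = 2 - 5 = -3)
K(d, c) = -1/2 - c/4 (K(d, c) = -((c/c)*c + 2)/4 = -(1*c + 2)/4 = -(c + 2)/4 = -(2 + c)/4 = -1/2 - c/4)
g(4) - 8*(L(3) + K(1, T)*1) = 4 - 8*(-4 + (-1/2 - 1/4*(-3))*1) = 4 - 8*(-4 + (-1/2 + 3/4)*1) = 4 - 8*(-4 + (1/4)*1) = 4 - 8*(-4 + 1/4) = 4 - 8*(-15/4) = 4 + 30 = 34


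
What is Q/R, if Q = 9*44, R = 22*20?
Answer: 9/10 ≈ 0.90000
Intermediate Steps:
R = 440
Q = 396
Q/R = 396/440 = 396*(1/440) = 9/10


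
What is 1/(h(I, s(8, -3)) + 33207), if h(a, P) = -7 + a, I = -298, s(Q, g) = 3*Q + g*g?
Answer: 1/32902 ≈ 3.0393e-5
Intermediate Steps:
s(Q, g) = g**2 + 3*Q (s(Q, g) = 3*Q + g**2 = g**2 + 3*Q)
1/(h(I, s(8, -3)) + 33207) = 1/((-7 - 298) + 33207) = 1/(-305 + 33207) = 1/32902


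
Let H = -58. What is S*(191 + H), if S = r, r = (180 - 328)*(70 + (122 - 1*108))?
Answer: -1653456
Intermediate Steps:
r = -12432 (r = -148*(70 + (122 - 108)) = -148*(70 + 14) = -148*84 = -12432)
S = -12432
S*(191 + H) = -12432*(191 - 58) = -12432*133 = -1653456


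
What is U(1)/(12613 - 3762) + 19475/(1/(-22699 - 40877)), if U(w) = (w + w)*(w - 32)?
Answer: -10958800152662/8851 ≈ -1.2381e+9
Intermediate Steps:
U(w) = 2*w*(-32 + w) (U(w) = (2*w)*(-32 + w) = 2*w*(-32 + w))
U(1)/(12613 - 3762) + 19475/(1/(-22699 - 40877)) = (2*1*(-32 + 1))/(12613 - 3762) + 19475/(1/(-22699 - 40877)) = (2*1*(-31))/8851 + 19475/(1/(-63576)) = -62*1/8851 + 19475/(-1/63576) = -62/8851 + 19475*(-63576) = -62/8851 - 1238142600 = -10958800152662/8851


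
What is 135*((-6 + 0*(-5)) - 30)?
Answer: -4860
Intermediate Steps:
135*((-6 + 0*(-5)) - 30) = 135*((-6 + 0) - 30) = 135*(-6 - 30) = 135*(-36) = -4860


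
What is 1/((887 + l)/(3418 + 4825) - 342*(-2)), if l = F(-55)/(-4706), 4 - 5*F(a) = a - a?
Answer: 96978895/66343999733 ≈ 0.0014618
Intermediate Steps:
F(a) = ⅘ (F(a) = ⅘ - (a - a)/5 = ⅘ - ⅕*0 = ⅘ + 0 = ⅘)
l = -2/11765 (l = (⅘)/(-4706) = (⅘)*(-1/4706) = -2/11765 ≈ -0.00017000)
1/((887 + l)/(3418 + 4825) - 342*(-2)) = 1/((887 - 2/11765)/(3418 + 4825) - 342*(-2)) = 1/((10435553/11765)/8243 - 171*(-4)) = 1/((10435553/11765)*(1/8243) + 684) = 1/(10435553/96978895 + 684) = 1/(66343999733/96978895) = 96978895/66343999733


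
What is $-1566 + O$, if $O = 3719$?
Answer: $2153$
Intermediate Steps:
$-1566 + O = -1566 + 3719 = 2153$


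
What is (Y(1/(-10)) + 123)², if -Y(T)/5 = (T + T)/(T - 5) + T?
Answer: 158180929/10404 ≈ 15204.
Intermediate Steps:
Y(T) = -5*T - 10*T/(-5 + T) (Y(T) = -5*((T + T)/(T - 5) + T) = -5*((2*T)/(-5 + T) + T) = -5*(2*T/(-5 + T) + T) = -5*(T + 2*T/(-5 + T)) = -5*T - 10*T/(-5 + T))
(Y(1/(-10)) + 123)² = (5*(1/(-10))*(3 - 1/(-10))/(-5 + 1/(-10)) + 123)² = (5*(1*(-⅒))*(3 - (-1)/10)/(-5 + 1*(-⅒)) + 123)² = (5*(-⅒)*(3 - 1*(-⅒))/(-5 - ⅒) + 123)² = (5*(-⅒)*(3 + ⅒)/(-51/10) + 123)² = (5*(-⅒)*(-10/51)*(31/10) + 123)² = (31/102 + 123)² = (12577/102)² = 158180929/10404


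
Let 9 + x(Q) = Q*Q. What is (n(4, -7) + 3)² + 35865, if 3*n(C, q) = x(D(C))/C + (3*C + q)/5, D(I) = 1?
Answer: 322849/9 ≈ 35872.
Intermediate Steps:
x(Q) = -9 + Q² (x(Q) = -9 + Q*Q = -9 + Q²)
n(C, q) = -8/(3*C) + C/5 + q/15 (n(C, q) = ((-9 + 1²)/C + (3*C + q)/5)/3 = ((-9 + 1)/C + (q + 3*C)*(⅕))/3 = (-8/C + (q/5 + 3*C/5))/3 = (-8/C + q/5 + 3*C/5)/3 = -8/(3*C) + C/5 + q/15)
(n(4, -7) + 3)² + 35865 = ((1/15)*(-40 + 4*(-7 + 3*4))/4 + 3)² + 35865 = ((1/15)*(¼)*(-40 + 4*(-7 + 12)) + 3)² + 35865 = ((1/15)*(¼)*(-40 + 4*5) + 3)² + 35865 = ((1/15)*(¼)*(-40 + 20) + 3)² + 35865 = ((1/15)*(¼)*(-20) + 3)² + 35865 = (-⅓ + 3)² + 35865 = (8/3)² + 35865 = 64/9 + 35865 = 322849/9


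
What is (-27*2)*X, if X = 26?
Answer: -1404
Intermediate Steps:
(-27*2)*X = -27*2*26 = -54*26 = -1404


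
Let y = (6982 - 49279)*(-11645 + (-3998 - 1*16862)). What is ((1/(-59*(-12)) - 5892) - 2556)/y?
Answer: -5981183/973403701380 ≈ -6.1446e-6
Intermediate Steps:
y = 1374863985 (y = -42297*(-11645 + (-3998 - 16862)) = -42297*(-11645 - 20860) = -42297*(-32505) = 1374863985)
((1/(-59*(-12)) - 5892) - 2556)/y = ((1/(-59*(-12)) - 5892) - 2556)/1374863985 = ((1/708 - 5892) - 2556)*(1/1374863985) = (-4171535/708 - 2556)*(1/1374863985) = -5981183/708*1/1374863985 = -5981183/973403701380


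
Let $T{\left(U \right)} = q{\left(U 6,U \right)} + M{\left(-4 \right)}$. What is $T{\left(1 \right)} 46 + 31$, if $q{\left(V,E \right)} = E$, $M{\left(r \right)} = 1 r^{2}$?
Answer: $813$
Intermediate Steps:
$M{\left(r \right)} = r^{2}$
$T{\left(U \right)} = 16 + U$ ($T{\left(U \right)} = U + \left(-4\right)^{2} = U + 16 = 16 + U$)
$T{\left(1 \right)} 46 + 31 = \left(16 + 1\right) 46 + 31 = 17 \cdot 46 + 31 = 782 + 31 = 813$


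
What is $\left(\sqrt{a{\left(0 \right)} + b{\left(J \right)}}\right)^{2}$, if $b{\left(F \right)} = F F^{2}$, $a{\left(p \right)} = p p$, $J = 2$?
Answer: $8$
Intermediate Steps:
$a{\left(p \right)} = p^{2}$
$b{\left(F \right)} = F^{3}$
$\left(\sqrt{a{\left(0 \right)} + b{\left(J \right)}}\right)^{2} = \left(\sqrt{0^{2} + 2^{3}}\right)^{2} = \left(\sqrt{0 + 8}\right)^{2} = \left(\sqrt{8}\right)^{2} = \left(2 \sqrt{2}\right)^{2} = 8$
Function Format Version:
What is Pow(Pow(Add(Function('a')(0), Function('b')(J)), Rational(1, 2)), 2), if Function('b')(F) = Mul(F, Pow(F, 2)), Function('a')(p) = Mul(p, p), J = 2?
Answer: 8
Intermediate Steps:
Function('a')(p) = Pow(p, 2)
Function('b')(F) = Pow(F, 3)
Pow(Pow(Add(Function('a')(0), Function('b')(J)), Rational(1, 2)), 2) = Pow(Pow(Add(Pow(0, 2), Pow(2, 3)), Rational(1, 2)), 2) = Pow(Pow(Add(0, 8), Rational(1, 2)), 2) = Pow(Pow(8, Rational(1, 2)), 2) = Pow(Mul(2, Pow(2, Rational(1, 2))), 2) = 8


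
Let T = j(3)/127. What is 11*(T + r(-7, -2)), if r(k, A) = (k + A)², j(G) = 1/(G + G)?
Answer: 678953/762 ≈ 891.01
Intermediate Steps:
j(G) = 1/(2*G)
r(k, A) = (A + k)²
T = 1/762 (T = ((½)/3)/127 = ((½)*(⅓))*(1/127) = (⅙)*(1/127) = 1/762 ≈ 0.0013123)
11*(T + r(-7, -2)) = 11*(1/762 + (-2 - 7)²) = 11*(1/762 + (-9)²) = 11*(1/762 + 81) = 11*(61723/762) = 678953/762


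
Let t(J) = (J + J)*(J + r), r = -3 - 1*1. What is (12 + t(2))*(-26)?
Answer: -104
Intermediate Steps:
r = -4 (r = -3 - 1 = -4)
t(J) = 2*J*(-4 + J) (t(J) = (J + J)*(J - 4) = (2*J)*(-4 + J) = 2*J*(-4 + J))
(12 + t(2))*(-26) = (12 + 2*2*(-4 + 2))*(-26) = (12 + 2*2*(-2))*(-26) = (12 - 8)*(-26) = 4*(-26) = -104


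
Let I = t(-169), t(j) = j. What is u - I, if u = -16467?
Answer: -16298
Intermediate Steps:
I = -169
u - I = -16467 - 1*(-169) = -16467 + 169 = -16298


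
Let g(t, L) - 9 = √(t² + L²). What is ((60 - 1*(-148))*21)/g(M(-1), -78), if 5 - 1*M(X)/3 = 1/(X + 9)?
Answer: -279552/44209 + 151424*√265/44209 ≈ 49.435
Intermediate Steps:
M(X) = 15 - 3/(9 + X) (M(X) = 15 - 3/(X + 9) = 15 - 3/(9 + X))
g(t, L) = 9 + √(L² + t²) (g(t, L) = 9 + √(t² + L²) = 9 + √(L² + t²))
((60 - 1*(-148))*21)/g(M(-1), -78) = ((60 - 1*(-148))*21)/(9 + √((-78)² + (3*(44 + 5*(-1))/(9 - 1))²)) = ((60 + 148)*21)/(9 + √(6084 + (3*(44 - 5)/8)²)) = (208*21)/(9 + √(6084 + (3*(⅛)*39)²)) = 4368/(9 + √(6084 + (117/8)²)) = 4368/(9 + √(6084 + 13689/64)) = 4368/(9 + √(403065/64)) = 4368/(9 + 39*√265/8)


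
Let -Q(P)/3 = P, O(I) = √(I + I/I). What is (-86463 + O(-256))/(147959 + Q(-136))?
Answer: -86463/148367 + I*√255/148367 ≈ -0.58276 + 0.00010763*I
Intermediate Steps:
O(I) = √(1 + I) (O(I) = √(I + 1) = √(1 + I))
Q(P) = -3*P
(-86463 + O(-256))/(147959 + Q(-136)) = (-86463 + √(1 - 256))/(147959 - 3*(-136)) = (-86463 + √(-255))/(147959 + 408) = (-86463 + I*√255)/148367 = (-86463 + I*√255)*(1/148367) = -86463/148367 + I*√255/148367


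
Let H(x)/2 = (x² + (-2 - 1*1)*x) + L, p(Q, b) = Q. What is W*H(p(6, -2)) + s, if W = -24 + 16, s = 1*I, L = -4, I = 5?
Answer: -219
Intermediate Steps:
H(x) = -8 - 6*x + 2*x² (H(x) = 2*((x² + (-2 - 1*1)*x) - 4) = 2*((x² + (-2 - 1)*x) - 4) = 2*((x² - 3*x) - 4) = 2*(-4 + x² - 3*x) = -8 - 6*x + 2*x²)
s = 5 (s = 1*5 = 5)
W = -8
W*H(p(6, -2)) + s = -8*(-8 - 6*6 + 2*6²) + 5 = -8*(-8 - 36 + 2*36) + 5 = -8*(-8 - 36 + 72) + 5 = -8*28 + 5 = -224 + 5 = -219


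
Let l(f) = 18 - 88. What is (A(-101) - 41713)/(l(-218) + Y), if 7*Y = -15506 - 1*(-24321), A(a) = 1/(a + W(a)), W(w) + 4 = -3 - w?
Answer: -291992/8325 ≈ -35.074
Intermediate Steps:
W(w) = -7 - w (W(w) = -4 + (-3 - w) = -7 - w)
A(a) = -⅐ (A(a) = 1/(a + (-7 - a)) = 1/(-7) = -⅐)
l(f) = -70
Y = 8815/7 (Y = (-15506 - 1*(-24321))/7 = (-15506 + 24321)/7 = (⅐)*8815 = 8815/7 ≈ 1259.3)
(A(-101) - 41713)/(l(-218) + Y) = (-⅐ - 41713)/(-70 + 8815/7) = -291992/(7*8325/7) = -291992/7*7/8325 = -291992/8325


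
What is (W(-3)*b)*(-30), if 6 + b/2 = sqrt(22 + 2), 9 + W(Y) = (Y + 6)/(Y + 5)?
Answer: -2700 + 900*sqrt(6) ≈ -495.46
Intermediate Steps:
W(Y) = -9 + (6 + Y)/(5 + Y) (W(Y) = -9 + (Y + 6)/(Y + 5) = -9 + (6 + Y)/(5 + Y))
b = -12 + 4*sqrt(6) (b = -12 + 2*sqrt(22 + 2) = -12 + 2*sqrt(24) = -12 + 2*(2*sqrt(6)) = -12 + 4*sqrt(6) ≈ -2.2020)
(W(-3)*b)*(-30) = (((-39 - 8*(-3))/(5 - 3))*(-12 + 4*sqrt(6)))*(-30) = (((-39 + 24)/2)*(-12 + 4*sqrt(6)))*(-30) = (((1/2)*(-15))*(-12 + 4*sqrt(6)))*(-30) = -15*(-12 + 4*sqrt(6))/2*(-30) = (90 - 30*sqrt(6))*(-30) = -2700 + 900*sqrt(6)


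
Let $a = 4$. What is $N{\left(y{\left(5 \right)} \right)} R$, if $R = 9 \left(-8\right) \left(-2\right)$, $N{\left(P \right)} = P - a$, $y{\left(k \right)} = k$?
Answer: $144$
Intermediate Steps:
$N{\left(P \right)} = -4 + P$ ($N{\left(P \right)} = P - 4 = -4 + P$)
$R = 144$ ($R = \left(-72\right) \left(-2\right) = 144$)
$N{\left(y{\left(5 \right)} \right)} R = \left(-4 + 5\right) 144 = 1 \cdot 144 = 144$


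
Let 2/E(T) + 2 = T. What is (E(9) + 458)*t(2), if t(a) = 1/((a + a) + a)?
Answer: 1604/21 ≈ 76.381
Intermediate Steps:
E(T) = 2/(-2 + T)
t(a) = 1/(3*a) (t(a) = 1/(2*a + a) = 1/(3*a))
(E(9) + 458)*t(2) = (2/(-2 + 9) + 458)*((⅓)/2) = (2/7 + 458)*((⅓)*(½)) = (2*(⅐) + 458)*(⅙) = (2/7 + 458)*(⅙) = (3208/7)*(⅙) = 1604/21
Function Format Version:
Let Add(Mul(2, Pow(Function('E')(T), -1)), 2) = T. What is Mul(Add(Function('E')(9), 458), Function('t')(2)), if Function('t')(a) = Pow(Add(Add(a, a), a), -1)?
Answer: Rational(1604, 21) ≈ 76.381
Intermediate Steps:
Function('E')(T) = Mul(2, Pow(Add(-2, T), -1))
Function('t')(a) = Mul(Rational(1, 3), Pow(a, -1)) (Function('t')(a) = Pow(Add(Mul(2, a), a), -1) = Pow(Mul(3, a), -1) = Mul(Rational(1, 3), Pow(a, -1)))
Mul(Add(Function('E')(9), 458), Function('t')(2)) = Mul(Add(Mul(2, Pow(Add(-2, 9), -1)), 458), Mul(Rational(1, 3), Pow(2, -1))) = Mul(Add(Mul(2, Pow(7, -1)), 458), Mul(Rational(1, 3), Rational(1, 2))) = Mul(Add(Mul(2, Rational(1, 7)), 458), Rational(1, 6)) = Mul(Add(Rational(2, 7), 458), Rational(1, 6)) = Mul(Rational(3208, 7), Rational(1, 6)) = Rational(1604, 21)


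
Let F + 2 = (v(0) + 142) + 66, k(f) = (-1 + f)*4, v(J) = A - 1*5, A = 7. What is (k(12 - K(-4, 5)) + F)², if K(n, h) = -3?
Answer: 69696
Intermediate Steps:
v(J) = 2 (v(J) = 7 - 1*5 = 7 - 5 = 2)
k(f) = -4 + 4*f
F = 208 (F = -2 + ((2 + 142) + 66) = -2 + (144 + 66) = -2 + 210 = 208)
(k(12 - K(-4, 5)) + F)² = ((-4 + 4*(12 - 1*(-3))) + 208)² = ((-4 + 4*(12 + 3)) + 208)² = ((-4 + 4*15) + 208)² = ((-4 + 60) + 208)² = (56 + 208)² = 264² = 69696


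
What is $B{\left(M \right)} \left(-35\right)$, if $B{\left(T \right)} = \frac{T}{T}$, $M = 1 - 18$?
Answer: $-35$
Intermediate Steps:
$M = -17$
$B{\left(T \right)} = 1$
$B{\left(M \right)} \left(-35\right) = 1 \left(-35\right) = -35$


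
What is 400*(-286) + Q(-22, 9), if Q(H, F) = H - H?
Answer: -114400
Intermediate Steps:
Q(H, F) = 0
400*(-286) + Q(-22, 9) = 400*(-286) + 0 = -114400 + 0 = -114400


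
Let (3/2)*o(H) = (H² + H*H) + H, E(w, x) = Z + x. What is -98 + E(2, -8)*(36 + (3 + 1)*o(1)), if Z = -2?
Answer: -538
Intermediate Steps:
E(w, x) = -2 + x
o(H) = 2*H/3 + 4*H²/3 (o(H) = 2*((H² + H*H) + H)/3 = 2*((H² + H²) + H)/3 = 2*(2*H² + H)/3 = 2*(H + 2*H²)/3 = 2*H/3 + 4*H²/3)
-98 + E(2, -8)*(36 + (3 + 1)*o(1)) = -98 + (-2 - 8)*(36 + (3 + 1)*((⅔)*1*(1 + 2*1))) = -98 - 10*(36 + 4*((⅔)*1*(1 + 2))) = -98 - 10*(36 + 4*((⅔)*1*3)) = -98 - 10*(36 + 4*2) = -98 - 10*(36 + 8) = -98 - 10*44 = -98 - 440 = -538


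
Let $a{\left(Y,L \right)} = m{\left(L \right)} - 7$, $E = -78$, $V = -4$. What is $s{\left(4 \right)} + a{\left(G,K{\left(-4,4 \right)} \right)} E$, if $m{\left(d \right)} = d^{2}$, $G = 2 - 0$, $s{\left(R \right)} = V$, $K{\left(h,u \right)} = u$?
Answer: $-706$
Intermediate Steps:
$s{\left(R \right)} = -4$
$G = 2$ ($G = 2 + 0 = 2$)
$a{\left(Y,L \right)} = -7 + L^{2}$ ($a{\left(Y,L \right)} = L^{2} - 7 = -7 + L^{2}$)
$s{\left(4 \right)} + a{\left(G,K{\left(-4,4 \right)} \right)} E = -4 + \left(-7 + 4^{2}\right) \left(-78\right) = -4 + \left(-7 + 16\right) \left(-78\right) = -4 + 9 \left(-78\right) = -4 - 702 = -706$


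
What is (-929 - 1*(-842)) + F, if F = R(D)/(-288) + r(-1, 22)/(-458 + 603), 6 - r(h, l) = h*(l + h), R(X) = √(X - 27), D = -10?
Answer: -12588/145 - I*√37/288 ≈ -86.814 - 0.021121*I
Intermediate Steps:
R(X) = √(-27 + X)
r(h, l) = 6 - h*(h + l) (r(h, l) = 6 - h*(l + h) = 6 - h*(h + l))
F = 27/145 - I*√37/288 (F = √(-27 - 10)/(-288) + (6 - 1*(-1)² - 1*(-1)*22)/(-458 + 603) = √(-37)*(-1/288) + (6 - 1*1 + 22)/145 = (I*√37)*(-1/288) + (6 - 1 + 22)*(1/145) = -I*√37/288 + 27*(1/145) = -I*√37/288 + 27/145 = 27/145 - I*√37/288 ≈ 0.18621 - 0.021121*I)
(-929 - 1*(-842)) + F = (-929 - 1*(-842)) + (27/145 - I*√37/288) = (-929 + 842) + (27/145 - I*√37/288) = -87 + (27/145 - I*√37/288) = -12588/145 - I*√37/288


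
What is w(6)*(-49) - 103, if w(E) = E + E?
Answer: -691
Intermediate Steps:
w(E) = 2*E
w(6)*(-49) - 103 = (2*6)*(-49) - 103 = 12*(-49) - 103 = -588 - 103 = -691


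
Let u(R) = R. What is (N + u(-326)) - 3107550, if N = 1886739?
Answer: -1221137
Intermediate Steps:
(N + u(-326)) - 3107550 = (1886739 - 326) - 3107550 = 1886413 - 3107550 = -1221137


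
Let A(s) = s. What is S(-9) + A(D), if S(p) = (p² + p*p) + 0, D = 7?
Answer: 169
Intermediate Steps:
S(p) = 2*p² (S(p) = (p² + p²) + 0 = 2*p² + 0 = 2*p²)
S(-9) + A(D) = 2*(-9)² + 7 = 2*81 + 7 = 162 + 7 = 169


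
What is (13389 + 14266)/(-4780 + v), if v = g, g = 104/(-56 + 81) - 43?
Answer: -691375/120471 ≈ -5.7389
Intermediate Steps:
g = -971/25 (g = 104/25 - 43 = -971/25 ≈ -38.840)
v = -971/25 ≈ -38.840
(13389 + 14266)/(-4780 + v) = (13389 + 14266)/(-4780 - 971/25) = 27655/(-120471/25) = 27655*(-25/120471) = -691375/120471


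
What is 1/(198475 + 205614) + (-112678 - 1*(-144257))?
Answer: 12760726532/404089 ≈ 31579.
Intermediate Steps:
1/(198475 + 205614) + (-112678 - 1*(-144257)) = 1/404089 + (-112678 + 144257) = 1/404089 + 31579 = 12760726532/404089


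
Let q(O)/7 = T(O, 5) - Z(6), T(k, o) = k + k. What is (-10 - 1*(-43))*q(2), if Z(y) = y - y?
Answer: 924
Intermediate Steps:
Z(y) = 0
T(k, o) = 2*k
q(O) = 14*O (q(O) = 7*(2*O - 1*0) = 7*(2*O + 0) = 7*(2*O) = 14*O)
(-10 - 1*(-43))*q(2) = (-10 - 1*(-43))*(14*2) = (-10 + 43)*28 = 33*28 = 924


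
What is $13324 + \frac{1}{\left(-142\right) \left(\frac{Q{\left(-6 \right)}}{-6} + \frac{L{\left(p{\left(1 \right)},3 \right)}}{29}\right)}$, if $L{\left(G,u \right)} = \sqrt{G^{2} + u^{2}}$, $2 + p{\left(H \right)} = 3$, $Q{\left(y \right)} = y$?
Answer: $\frac{1572257807}{118002} + \frac{29 \sqrt{10}}{118002} \approx 13324.0$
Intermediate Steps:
$p{\left(H \right)} = 1$ ($p{\left(H \right)} = -2 + 3 = 1$)
$13324 + \frac{1}{\left(-142\right) \left(\frac{Q{\left(-6 \right)}}{-6} + \frac{L{\left(p{\left(1 \right)},3 \right)}}{29}\right)} = 13324 + \frac{1}{\left(-142\right) \left(- \frac{6}{-6} + \frac{\sqrt{1^{2} + 3^{2}}}{29}\right)} = 13324 + \frac{1}{\left(-142\right) \left(\left(-6\right) \left(- \frac{1}{6}\right) + \sqrt{1 + 9} \cdot \frac{1}{29}\right)} = 13324 + \frac{1}{\left(-142\right) \left(1 + \sqrt{10} \cdot \frac{1}{29}\right)} = 13324 + \frac{1}{\left(-142\right) \left(1 + \frac{\sqrt{10}}{29}\right)} = 13324 + \frac{1}{-142 - \frac{142 \sqrt{10}}{29}}$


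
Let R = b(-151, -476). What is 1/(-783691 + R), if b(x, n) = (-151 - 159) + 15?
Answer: -1/783986 ≈ -1.2755e-6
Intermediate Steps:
b(x, n) = -295 (b(x, n) = -310 + 15 = -295)
R = -295
1/(-783691 + R) = 1/(-783691 - 295) = 1/(-783986) = -1/783986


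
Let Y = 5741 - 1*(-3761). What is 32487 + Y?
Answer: 41989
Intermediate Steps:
Y = 9502 (Y = 5741 + 3761 = 9502)
32487 + Y = 32487 + 9502 = 41989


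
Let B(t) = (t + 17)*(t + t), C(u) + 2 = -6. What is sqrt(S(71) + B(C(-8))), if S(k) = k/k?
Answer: I*sqrt(143) ≈ 11.958*I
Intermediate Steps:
S(k) = 1
C(u) = -8 (C(u) = -2 - 6 = -8)
B(t) = 2*t*(17 + t) (B(t) = (17 + t)*(2*t) = 2*t*(17 + t))
sqrt(S(71) + B(C(-8))) = sqrt(1 + 2*(-8)*(17 - 8)) = sqrt(1 + 2*(-8)*9) = sqrt(1 - 144) = sqrt(-143) = I*sqrt(143)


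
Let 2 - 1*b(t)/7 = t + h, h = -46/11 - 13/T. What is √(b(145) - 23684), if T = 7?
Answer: I*√2981770/11 ≈ 156.98*I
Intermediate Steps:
h = -465/77 (h = -46/11 - 13/7 = -465/77 ≈ -6.0390)
b(t) = 619/11 - 7*t (b(t) = 14 - 7*(t - 465/77) = 14 - 7*(-465/77 + t) = 14 + (465/11 - 7*t) = 619/11 - 7*t)
√(b(145) - 23684) = √((619/11 - 7*145) - 23684) = √((619/11 - 1015) - 23684) = √(-10546/11 - 23684) = √(-271070/11) = I*√2981770/11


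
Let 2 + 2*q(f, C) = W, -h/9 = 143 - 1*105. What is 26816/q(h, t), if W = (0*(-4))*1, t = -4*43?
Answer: -26816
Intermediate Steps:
h = -342 (h = -9*(143 - 1*105) = -9*(143 - 105) = -9*38 = -342)
t = -172
W = 0 (W = 0*1 = 0)
q(f, C) = -1 (q(f, C) = -1 + (1/2)*0 = -1 + 0 = -1)
26816/q(h, t) = 26816/(-1) = 26816*(-1) = -26816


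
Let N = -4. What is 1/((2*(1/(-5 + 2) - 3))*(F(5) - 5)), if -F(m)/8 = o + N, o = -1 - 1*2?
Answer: -1/340 ≈ -0.0029412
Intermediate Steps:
o = -3 (o = -1 - 2 = -3)
F(m) = 56 (F(m) = -8*(-3 - 4) = -8*(-7) = 56)
1/((2*(1/(-5 + 2) - 3))*(F(5) - 5)) = 1/((2*(1/(-5 + 2) - 3))*(56 - 5)) = 1/((2*(1/(-3) - 3))*51) = 1/((2*(-1/3 - 3))*51) = 1/((2*(-10/3))*51) = 1/(-20/3*51) = 1/(-340) = -1/340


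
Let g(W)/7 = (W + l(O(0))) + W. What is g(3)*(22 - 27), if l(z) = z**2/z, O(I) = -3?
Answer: -105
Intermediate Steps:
l(z) = z
g(W) = -21 + 14*W (g(W) = 7*((W - 3) + W) = 7*((-3 + W) + W) = 7*(-3 + 2*W) = -21 + 14*W)
g(3)*(22 - 27) = (-21 + 14*3)*(22 - 27) = (-21 + 42)*(-5) = 21*(-5) = -105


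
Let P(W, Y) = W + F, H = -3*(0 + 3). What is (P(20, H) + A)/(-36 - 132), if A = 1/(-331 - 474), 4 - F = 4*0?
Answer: -19319/135240 ≈ -0.14285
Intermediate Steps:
F = 4 (F = 4 - 4*0 = 4 - 1*0 = 4 + 0 = 4)
A = -1/805 (A = 1/(-805) = -1/805 ≈ -0.0012422)
H = -9 (H = -3*3 = -9)
P(W, Y) = 4 + W (P(W, Y) = W + 4 = 4 + W)
(P(20, H) + A)/(-36 - 132) = ((4 + 20) - 1/805)/(-36 - 132) = (24 - 1/805)/(-168) = (19319/805)*(-1/168) = -19319/135240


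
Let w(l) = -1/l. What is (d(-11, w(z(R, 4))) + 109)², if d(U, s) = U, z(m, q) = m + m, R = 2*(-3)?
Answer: 9604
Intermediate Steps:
R = -6
z(m, q) = 2*m
(d(-11, w(z(R, 4))) + 109)² = (-11 + 109)² = 98² = 9604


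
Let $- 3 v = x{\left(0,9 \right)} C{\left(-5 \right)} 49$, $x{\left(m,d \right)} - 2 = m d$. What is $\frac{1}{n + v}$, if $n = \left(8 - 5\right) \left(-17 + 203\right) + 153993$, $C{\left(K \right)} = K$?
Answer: $\frac{3}{464143} \approx 6.4635 \cdot 10^{-6}$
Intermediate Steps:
$x{\left(m,d \right)} = 2 + d m$ ($x{\left(m,d \right)} = 2 + m d = 2 + d m$)
$v = \frac{490}{3}$ ($v = - \frac{\left(2 + 9 \cdot 0\right) \left(-5\right) 49}{3} = - \frac{\left(2 + 0\right) \left(-5\right) 49}{3} = - \frac{2 \left(-5\right) 49}{3} = - \frac{\left(-10\right) 49}{3} = \left(- \frac{1}{3}\right) \left(-490\right) = \frac{490}{3} \approx 163.33$)
$n = 154551$ ($n = \left(8 - 5\right) 186 + 153993 = 3 \cdot 186 + 153993 = 558 + 153993 = 154551$)
$\frac{1}{n + v} = \frac{1}{154551 + \frac{490}{3}} = \frac{1}{\frac{464143}{3}} = \frac{3}{464143}$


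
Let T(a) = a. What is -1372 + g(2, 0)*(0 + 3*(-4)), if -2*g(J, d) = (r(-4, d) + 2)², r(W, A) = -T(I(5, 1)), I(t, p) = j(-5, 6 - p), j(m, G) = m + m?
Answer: -508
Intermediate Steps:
j(m, G) = 2*m
I(t, p) = -10 (I(t, p) = 2*(-5) = -10)
r(W, A) = 10 (r(W, A) = -1*(-10) = 10)
g(J, d) = -72 (g(J, d) = -(10 + 2)²/2 = -½*12² = -½*144 = -72)
-1372 + g(2, 0)*(0 + 3*(-4)) = -1372 - 72*(0 + 3*(-4)) = -1372 - 72*(0 - 12) = -1372 - 72*(-12) = -1372 + 864 = -508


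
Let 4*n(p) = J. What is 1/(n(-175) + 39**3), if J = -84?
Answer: 1/59298 ≈ 1.6864e-5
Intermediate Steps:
n(p) = -21 (n(p) = (1/4)*(-84) = -21)
1/(n(-175) + 39**3) = 1/(-21 + 39**3) = 1/(-21 + 59319) = 1/59298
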